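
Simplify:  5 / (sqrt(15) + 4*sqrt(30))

Multiply numerator and denominator by -4*sqrt(30) + sqrt(15).
Denominator becomes -465; numerator becomes -20*sqrt(30) + 5*sqrt(15).

(-sqrt(15) + 4*sqrt(30))/93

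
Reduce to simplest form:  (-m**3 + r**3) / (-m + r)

Apply the difference-of-cubes factorisation and cancel (-m + r).

m**2 + m*r + r**2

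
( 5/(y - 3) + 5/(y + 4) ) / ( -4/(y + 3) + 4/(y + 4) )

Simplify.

(-10*y^2 - 35*y - 15)/(4*y - 12)

Numerator: 5/(y - 3) + 5/(y + 4) = (10*y + 5)/(y^2 + y - 12)
Denominator: -4/(y + 3) + 4/(y + 4) = -4/(y^2 + 7*y + 12)
Divide: ((10*y + 5)/(y^2 + y - 12)) · (-y^2/4 - 7*y/4 - 3) = (-10*y^2 - 35*y - 15)/(4*y - 12)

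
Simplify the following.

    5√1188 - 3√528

5√1188 = 30*√33; 3√528 = 12*√33
Combine: (30 - 12)·√33 = 18*√33

18*√33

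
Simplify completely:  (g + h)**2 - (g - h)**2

Only the odd-power cross terms survive.

4*g*h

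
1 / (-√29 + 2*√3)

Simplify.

Multiply numerator and denominator by 2*√3 + √29.
Denominator becomes -17; numerator becomes 2*√3 + √29.

(-√29 - 2*√3)/17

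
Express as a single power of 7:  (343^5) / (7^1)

343^5 = 7^15; 7^1 = 7^1
Combine exponents: 7^14

7^14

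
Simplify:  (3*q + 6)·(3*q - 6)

(3*q)^2 - (6)^2 = 9*q² - 36.

9*q² - 36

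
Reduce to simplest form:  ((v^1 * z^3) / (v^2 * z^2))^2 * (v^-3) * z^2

Inside the bracket: (v^-1) * z^1
Raise to the power 2: (v^-2) * z^2
Multiply by (v^-3) * z^2: add exponents.

z^4/v^5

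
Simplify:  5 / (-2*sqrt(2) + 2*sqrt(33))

Multiply numerator and denominator by 2*sqrt(2) + 2*sqrt(33).
Denominator becomes 124; numerator becomes 10*sqrt(2) + 10*sqrt(33).

(5*sqrt(2) + 5*sqrt(33))/62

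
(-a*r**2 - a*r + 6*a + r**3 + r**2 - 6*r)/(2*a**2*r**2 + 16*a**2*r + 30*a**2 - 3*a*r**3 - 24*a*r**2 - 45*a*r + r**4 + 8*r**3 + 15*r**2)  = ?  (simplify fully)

(r - 2)/(-2*a*r - 10*a + r**2 + 5*r)

Factor: -a*r**2 - a*r + 6*a + r**3 + r**2 - 6*r = (-a + r)*(r - 2)*(r + 3);  2*a**2*r**2 + 16*a**2*r + 30*a**2 - 3*a*r**3 - 24*a*r**2 - 45*a*r + r**4 + 8*r**3 + 15*r**2 = (r + 3)*(-a + r)*(-2*a + r)*(r + 5)
Cancel the common factors (-a + r), (r + 3).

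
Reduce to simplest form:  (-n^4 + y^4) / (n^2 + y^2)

-n^2 + y^2

Factor y^4 - n^4 and cancel (n^2 + y^2).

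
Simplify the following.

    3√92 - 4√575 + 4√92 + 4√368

10*√23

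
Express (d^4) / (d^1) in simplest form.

Quotient: d^3

d^3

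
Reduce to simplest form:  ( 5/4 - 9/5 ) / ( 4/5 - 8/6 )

Numerator: 5/4 - 9/5 = -11/20
Denominator: 4/5 - 8/6 = -8/15
Divide: (-11/20) · (-15/8) = 33/32

33/32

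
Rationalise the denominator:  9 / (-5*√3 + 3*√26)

(15*√3 + 9*√26)/53

Multiply numerator and denominator by 5*√3 + 3*√26.
Denominator becomes 159; numerator becomes 45*√3 + 27*√26.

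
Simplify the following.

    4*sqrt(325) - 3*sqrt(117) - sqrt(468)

5*sqrt(13)

4*sqrt(325) = 20*sqrt(13); 3*sqrt(117) = 9*sqrt(13); sqrt(468) = 6*sqrt(13)
Combine: (20 - 9 - 6)·sqrt(13) = 5*sqrt(13)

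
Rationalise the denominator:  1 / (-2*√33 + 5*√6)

Multiply numerator and denominator by 2*√33 + 5*√6.
Denominator becomes 18; numerator becomes 2*√33 + 5*√6.

(2*√33 + 5*√6)/18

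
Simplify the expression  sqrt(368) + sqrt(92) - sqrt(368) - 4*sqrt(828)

-22*sqrt(23)

sqrt(368) = 4*sqrt(23); sqrt(92) = 2*sqrt(23); sqrt(368) = 4*sqrt(23); 4*sqrt(828) = 24*sqrt(23)
Combine: (4 + 2 - 4 - 24)·sqrt(23) = -22*sqrt(23)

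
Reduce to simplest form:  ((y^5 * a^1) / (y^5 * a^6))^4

Inside the bracket: (a^-5)
Raise to the power 4: (a^-20)

a^(-20)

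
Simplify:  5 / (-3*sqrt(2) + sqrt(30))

(15*sqrt(2) + 5*sqrt(30))/12

Multiply numerator and denominator by 3*sqrt(2) + sqrt(30).
Denominator becomes 12; numerator becomes 15*sqrt(2) + 5*sqrt(30).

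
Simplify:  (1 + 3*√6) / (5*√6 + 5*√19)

Multiply numerator and denominator by -5*√19 + 5*√6.
Denominator becomes -325; numerator becomes -15*√114 - 5*√19 + 5*√6 + 90.

(-18 - √6 + √19 + 3*√114)/65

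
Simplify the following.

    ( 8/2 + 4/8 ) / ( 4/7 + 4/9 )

Numerator: 8/2 + 4/8 = 9/2
Denominator: 4/7 + 4/9 = 64/63
Divide: (9/2) · (63/64) = 567/128

567/128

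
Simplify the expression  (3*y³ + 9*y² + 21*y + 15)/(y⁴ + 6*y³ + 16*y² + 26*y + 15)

Factor: 3*y³ + 9*y² + 21*y + 15 = 3·(y² + 2*y + 5)·(y + 1);  y⁴ + 6*y³ + 16*y² + 26*y + 15 = (y² + 2*y + 5)·(y + 1)·(y + 3)
Cancel the common factors (y² + 2*y + 5), (y + 1).

3/(y + 3)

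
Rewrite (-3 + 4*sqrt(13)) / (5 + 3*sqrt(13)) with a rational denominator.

(-29*sqrt(13) + 171)/92

Multiply numerator and denominator by -3*sqrt(13) + 5.
Denominator becomes -92; numerator becomes -171 + 29*sqrt(13).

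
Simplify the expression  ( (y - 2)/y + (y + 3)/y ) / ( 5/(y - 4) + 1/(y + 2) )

(2*y^3 - 3*y^2 - 18*y - 8)/(6*y^2 + 6*y)

Numerator: (y - 2)/y + (y + 3)/y = (2*y + 1)/y
Denominator: 5/(y - 4) + 1/(y + 2) = (6*y + 6)/(y^2 - 2*y - 8)
Divide: ((2*y + 1)/y) · ((y^2 - 2*y - 8)/(6*y + 6)) = (2*y^3 - 3*y^2 - 18*y - 8)/(6*y^2 + 6*y)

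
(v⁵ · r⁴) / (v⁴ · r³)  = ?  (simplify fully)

r*v

Quotient: v¹ · r¹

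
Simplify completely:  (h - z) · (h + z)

Pair the conjugate factors: (h+z)(h-z) = h² - z².

h² - z²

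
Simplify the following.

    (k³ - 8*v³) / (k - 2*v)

k² + 2*k*v + 4*v²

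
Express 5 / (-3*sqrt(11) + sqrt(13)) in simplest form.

(-15*sqrt(11) - 5*sqrt(13))/86

Multiply numerator and denominator by sqrt(13) + 3*sqrt(11).
Denominator becomes -86; numerator becomes 5*sqrt(13) + 15*sqrt(11).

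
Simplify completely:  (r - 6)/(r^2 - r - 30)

Factor: r^2 - r - 30 = (r + 5)*(r - 6)
Cancel the common factor (r - 6).

1/(r + 5)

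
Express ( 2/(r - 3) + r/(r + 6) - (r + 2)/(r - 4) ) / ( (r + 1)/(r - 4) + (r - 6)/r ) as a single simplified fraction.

Numerator: 2/(r - 3) + r/(r + 6) - (r + 2)/(r - 4) = (-10*r² + 28*r - 12)/(r³ - r² - 30*r + 72)
Denominator: (r + 1)/(r - 4) + (r - 6)/r = (2*r² - 9*r + 24)/(r² - 4*r)
Divide: ((-10*r² + 28*r - 12)/(r³ - r² - 30*r + 72)) · ((r² - 4*r)/(2*r² - 9*r + 24)) = (-10*r³ + 28*r² - 12*r)/(2*r⁴ - 3*r³ - 39*r² + 234*r - 432)

(-10*r³ + 28*r² - 12*r)/(2*r⁴ - 3*r³ - 39*r² + 234*r - 432)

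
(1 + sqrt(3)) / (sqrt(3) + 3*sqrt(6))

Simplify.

Multiply numerator and denominator by -3*sqrt(6) + sqrt(3).
Denominator becomes -51; numerator becomes -9*sqrt(2) - 3*sqrt(6) + sqrt(3) + 3.

(-3 - sqrt(3) + 3*sqrt(6) + 9*sqrt(2))/51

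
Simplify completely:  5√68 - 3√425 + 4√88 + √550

-5*√17 + 13*√22

5√68 = 10*√17; 3√425 = 15*√17; 4√88 = 8*√22; √550 = 5*√22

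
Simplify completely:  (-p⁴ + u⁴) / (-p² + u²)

p² + u²

Difference of fourth powers: factor out (-p² + u²).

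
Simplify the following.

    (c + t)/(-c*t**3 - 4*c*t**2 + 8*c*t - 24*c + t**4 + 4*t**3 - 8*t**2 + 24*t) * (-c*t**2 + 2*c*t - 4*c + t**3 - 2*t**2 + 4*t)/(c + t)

1/(t + 6)

Factor: -c*t**3 - 4*c*t**2 + 8*c*t - 24*c + t**4 + 4*t**3 - 8*t**2 + 24*t = (t + 6)*(t**2 - 2*t + 4)*(-c + t);  -c*t**2 + 2*c*t - 4*c + t**3 - 2*t**2 + 4*t = (t**2 - 2*t + 4)*(-c + t)
Cancel the common factors (t**2 - 2*t + 4), (-c + t), (c + t).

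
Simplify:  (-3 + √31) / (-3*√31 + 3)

(-14 + √31)/45

Multiply numerator and denominator by 3 + 3*√31.
Denominator becomes -270; numerator becomes -6*√31 + 84.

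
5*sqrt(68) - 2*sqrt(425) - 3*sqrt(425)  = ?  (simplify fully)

5*sqrt(68) = 10*sqrt(17); 2*sqrt(425) = 10*sqrt(17); 3*sqrt(425) = 15*sqrt(17)
Combine: (10 - 10 - 15)·sqrt(17) = -15*sqrt(17)

-15*sqrt(17)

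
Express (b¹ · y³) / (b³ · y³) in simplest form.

b^(-2)

Quotient: (b^-2)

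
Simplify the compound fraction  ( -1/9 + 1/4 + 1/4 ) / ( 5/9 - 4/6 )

-7/2

Numerator: -1/9 + 1/4 + 1/4 = 7/18
Denominator: 5/9 - 4/6 = -1/9
Divide: (7/18) · (-9) = -7/2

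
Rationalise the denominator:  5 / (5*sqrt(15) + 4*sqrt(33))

(-25*sqrt(15) + 20*sqrt(33))/153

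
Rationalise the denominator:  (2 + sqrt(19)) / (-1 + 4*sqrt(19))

(3*sqrt(19) + 26)/101

Multiply numerator and denominator by -4*sqrt(19) - 1.
Denominator becomes -303; numerator becomes -78 - 9*sqrt(19).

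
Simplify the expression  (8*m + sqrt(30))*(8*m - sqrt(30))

64*m^2 - 30

Product of conjugates: (P+Q)(P-Q) = P^2 - Q^2.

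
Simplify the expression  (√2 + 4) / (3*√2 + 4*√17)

(-6*√2 - 3 + 2*√34 + 8*√17)/127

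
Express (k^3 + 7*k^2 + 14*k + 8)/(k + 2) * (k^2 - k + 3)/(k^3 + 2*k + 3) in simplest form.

k + 4

Factor: k^3 + 7*k^2 + 14*k + 8 = (k + 2)*(k + 4)*(k + 1);  k^3 + 2*k + 3 = (k + 1)*(k^2 - k + 3)
Cancel the common factors (k^2 - k + 3), (k + 1), (k + 2).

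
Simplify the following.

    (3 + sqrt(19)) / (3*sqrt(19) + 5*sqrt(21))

Multiply numerator and denominator by -5*sqrt(21) + 3*sqrt(19).
Denominator becomes -354; numerator becomes -5*sqrt(399) - 15*sqrt(21) + 9*sqrt(19) + 57.

(-57 - 9*sqrt(19) + 15*sqrt(21) + 5*sqrt(399))/354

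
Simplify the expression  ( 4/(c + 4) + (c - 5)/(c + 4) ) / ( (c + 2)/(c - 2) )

Numerator: 4/(c + 4) + (c - 5)/(c + 4) = (c - 1)/(c + 4)
Denominator: (c + 2)/(c - 2) = (c + 2)/(c - 2)
Divide: ((c - 1)/(c + 4)) · ((c - 2)/(c + 2)) = (c² - 3*c + 2)/(c² + 6*c + 8)

(c² - 3*c + 2)/(c² + 6*c + 8)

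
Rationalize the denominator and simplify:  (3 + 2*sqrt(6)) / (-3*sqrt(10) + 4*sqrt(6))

(3*sqrt(10) + 4*sqrt(6) + 4*sqrt(15) + 16)/2

Multiply numerator and denominator by 3*sqrt(10) + 4*sqrt(6).
Denominator becomes 6; numerator becomes 9*sqrt(10) + 12*sqrt(6) + 12*sqrt(15) + 48.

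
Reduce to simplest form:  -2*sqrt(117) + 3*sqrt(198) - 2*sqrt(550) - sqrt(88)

-6*sqrt(13) - 3*sqrt(22)

2*sqrt(117) = 6*sqrt(13); 3*sqrt(198) = 9*sqrt(22); 2*sqrt(550) = 10*sqrt(22); sqrt(88) = 2*sqrt(22)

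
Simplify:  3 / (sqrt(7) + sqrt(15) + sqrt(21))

(-126*sqrt(5) + 3*sqrt(21) + 39*sqrt(15) + 87*sqrt(7))/419

Group as (sqrt(15) + sqrt(21)) + sqrt(7); multiply by (sqrt(15) + sqrt(21)) - sqrt(7), then rationalise the remaining surd.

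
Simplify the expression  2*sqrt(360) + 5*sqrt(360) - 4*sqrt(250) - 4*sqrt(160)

6*sqrt(10)

2*sqrt(360) = 12*sqrt(10); 5*sqrt(360) = 30*sqrt(10); 4*sqrt(250) = 20*sqrt(10); 4*sqrt(160) = 16*sqrt(10)
Combine: (12 + 30 - 20 - 16)·sqrt(10) = 6*sqrt(10)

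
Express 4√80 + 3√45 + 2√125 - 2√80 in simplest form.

4√80 = 16*√5; 3√45 = 9*√5; 2√125 = 10*√5; 2√80 = 8*√5
Combine: (16 + 9 + 10 - 8)·√5 = 27*√5

27*√5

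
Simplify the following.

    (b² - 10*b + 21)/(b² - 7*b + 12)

(b - 7)/(b - 4)

Factor: b² - 10*b + 21 = (b - 3)·(b - 7);  b² - 7*b + 12 = (b - 4)·(b - 3)
Cancel the common factor (b - 3).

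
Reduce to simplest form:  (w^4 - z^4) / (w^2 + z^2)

Difference of fourth powers: factor out (w^2 + z^2).

w^2 - z^2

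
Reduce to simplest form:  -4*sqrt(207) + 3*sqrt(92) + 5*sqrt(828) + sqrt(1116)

6*sqrt(31) + 24*sqrt(23)

4*sqrt(207) = 12*sqrt(23); 3*sqrt(92) = 6*sqrt(23); 5*sqrt(828) = 30*sqrt(23); sqrt(1116) = 6*sqrt(31)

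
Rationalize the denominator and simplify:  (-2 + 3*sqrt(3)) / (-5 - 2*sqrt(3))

Multiply numerator and denominator by -5 + 2*sqrt(3).
Denominator becomes 13; numerator becomes -19*sqrt(3) + 28.

(-19*sqrt(3) + 28)/13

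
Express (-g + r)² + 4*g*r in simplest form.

Expanding gives g² + 2*g*r + r², a perfect square.

(g + r)²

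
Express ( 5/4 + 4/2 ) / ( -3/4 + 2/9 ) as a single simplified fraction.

-117/19

Numerator: 5/4 + 4/2 = 13/4
Denominator: -3/4 + 2/9 = -19/36
Divide: (13/4) · (-36/19) = -117/19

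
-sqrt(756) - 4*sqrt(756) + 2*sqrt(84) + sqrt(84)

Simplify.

sqrt(756) = 6*sqrt(21); 4*sqrt(756) = 24*sqrt(21); 2*sqrt(84) = 4*sqrt(21); sqrt(84) = 2*sqrt(21)
Combine: (-6 - 24 + 4 + 2)·sqrt(21) = -24*sqrt(21)

-24*sqrt(21)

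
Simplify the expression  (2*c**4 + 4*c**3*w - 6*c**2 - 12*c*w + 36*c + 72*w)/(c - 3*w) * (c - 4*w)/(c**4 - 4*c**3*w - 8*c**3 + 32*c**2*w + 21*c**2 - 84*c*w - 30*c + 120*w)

Factor: 2*c**4 + 4*c**3*w - 6*c**2 - 12*c*w + 36*c + 72*w = 2*(c**2 - 3*c + 6)*(c + 3)*(c + 2*w);  c**4 - 4*c**3*w - 8*c**3 + 32*c**2*w + 21*c**2 - 84*c*w - 30*c + 120*w = (c - 4*w)*(c**2 - 3*c + 6)*(c - 5)
Cancel the common factors (c**2 - 3*c + 6), (c - 4*w).

(-2*c**2 - 4*c*w - 6*c - 12*w)/(-c**2 + 3*c*w + 5*c - 15*w)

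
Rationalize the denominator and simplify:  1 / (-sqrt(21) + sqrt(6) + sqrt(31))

(-8*sqrt(21) - 2*sqrt(31) + 23*sqrt(6) + 3*sqrt(434))/244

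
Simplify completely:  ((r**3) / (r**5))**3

r**(-6)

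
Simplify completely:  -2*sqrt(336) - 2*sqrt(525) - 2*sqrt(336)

2*sqrt(336) = 8*sqrt(21); 2*sqrt(525) = 10*sqrt(21); 2*sqrt(336) = 8*sqrt(21)
Combine: (-8 - 10 - 8)·sqrt(21) = -26*sqrt(21)

-26*sqrt(21)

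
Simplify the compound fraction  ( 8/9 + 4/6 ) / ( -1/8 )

-112/9

Numerator: 8/9 + 4/6 = 14/9
Denominator: -1/8 = -1/8
Divide: (14/9) · (-8) = -112/9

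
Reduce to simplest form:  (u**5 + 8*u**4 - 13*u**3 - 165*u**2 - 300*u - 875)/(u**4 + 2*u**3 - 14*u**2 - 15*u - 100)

(u**2 + 2*u - 35)/(u - 4)

Factor: u**5 + 8*u**4 - 13*u**3 - 165*u**2 - 300*u - 875 = (u - 5)*(u + 5)*(u**2 + u + 5)*(u + 7);  u**4 + 2*u**3 - 14*u**2 - 15*u - 100 = (u**2 + u + 5)*(u + 5)*(u - 4)
Cancel the common factors (u**2 + u + 5), (u + 5).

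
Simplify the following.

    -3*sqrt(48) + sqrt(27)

-9*sqrt(3)

3*sqrt(48) = 12*sqrt(3); sqrt(27) = 3*sqrt(3)
Combine: (-12 + 3)·sqrt(3) = -9*sqrt(3)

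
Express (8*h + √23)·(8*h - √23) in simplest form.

(8*h)^2 - (√23)^2 = 64*h² - 23.

64*h² - 23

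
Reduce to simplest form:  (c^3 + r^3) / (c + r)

c^2 - c*r + r^2

Apply the sum-of-cubes factorisation and cancel (c + r).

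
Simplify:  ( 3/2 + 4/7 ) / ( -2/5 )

-145/28

Numerator: 3/2 + 4/7 = 29/14
Denominator: -2/5 = -2/5
Divide: (29/14) · (-5/2) = -145/28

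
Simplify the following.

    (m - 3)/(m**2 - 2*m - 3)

1/(m + 1)

Factor: m**2 - 2*m - 3 = (m + 1)*(m - 3)
Cancel the common factor (m - 3).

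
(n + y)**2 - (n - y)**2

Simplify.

4*n*y

Only the odd-power cross terms survive.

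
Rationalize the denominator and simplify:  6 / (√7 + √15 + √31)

Group as (√7 + √31) + √15; multiply by (√7 + √31) - √15, then rationalise the remaining surd.

(-4*√3255 - 18*√31 + 46*√15 + 78*√7)/113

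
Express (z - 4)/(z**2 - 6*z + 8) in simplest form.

Factor: z**2 - 6*z + 8 = (z - 4)*(z - 2)
Cancel the common factor (z - 4).

1/(z - 2)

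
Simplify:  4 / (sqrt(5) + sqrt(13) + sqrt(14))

Group as (sqrt(5) + sqrt(14)) + sqrt(13); multiply by (sqrt(5) + sqrt(14)) - sqrt(13), then rationalise the remaining surd.

(-2*sqrt(910) + 4*sqrt(14) + 6*sqrt(13) + 22*sqrt(5))/61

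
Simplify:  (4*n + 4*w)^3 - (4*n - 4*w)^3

128*w*(3*n^2 + w^2)

Only the odd-power cross terms survive.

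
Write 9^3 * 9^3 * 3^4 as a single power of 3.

9^3 = 3^6; 9^3 = 3^6; 3^4 = 3^4
Combine exponents: 3^16

3^16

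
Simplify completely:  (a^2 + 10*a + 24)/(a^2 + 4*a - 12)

Factor: a^2 + 10*a + 24 = (a + 6)*(a + 4);  a^2 + 4*a - 12 = (a + 6)*(a - 2)
Cancel the common factor (a + 6).

(a + 4)/(a - 2)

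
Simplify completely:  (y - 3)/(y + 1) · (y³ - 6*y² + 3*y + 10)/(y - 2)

y² - 8*y + 15

Factor: y³ - 6*y² + 3*y + 10 = (y - 2)·(y + 1)·(y - 5)
Cancel the common factors (y + 1), (y - 2).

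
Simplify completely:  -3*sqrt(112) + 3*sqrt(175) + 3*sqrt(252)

21*sqrt(7)

3*sqrt(112) = 12*sqrt(7); 3*sqrt(175) = 15*sqrt(7); 3*sqrt(252) = 18*sqrt(7)
Combine: (-12 + 15 + 18)·sqrt(7) = 21*sqrt(7)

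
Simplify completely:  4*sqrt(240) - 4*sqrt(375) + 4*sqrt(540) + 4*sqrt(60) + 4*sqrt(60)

36*sqrt(15)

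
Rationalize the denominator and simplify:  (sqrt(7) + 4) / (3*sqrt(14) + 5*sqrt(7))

Multiply numerator and denominator by -3*sqrt(14) + 5*sqrt(7).
Denominator becomes 49; numerator becomes -12*sqrt(14) - 21*sqrt(2) + 35 + 20*sqrt(7).

(-12*sqrt(14) - 21*sqrt(2) + 35 + 20*sqrt(7))/49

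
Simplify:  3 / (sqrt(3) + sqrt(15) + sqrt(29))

Group as (sqrt(3) + sqrt(29)) + sqrt(15); multiply by (sqrt(3) + sqrt(29)) - sqrt(15), then rationalise the remaining surd.

(-18*sqrt(145) - 33*sqrt(29) + 51*sqrt(15) + 123*sqrt(3))/59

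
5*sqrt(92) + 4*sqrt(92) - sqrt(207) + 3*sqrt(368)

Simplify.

27*sqrt(23)

5*sqrt(92) = 10*sqrt(23); 4*sqrt(92) = 8*sqrt(23); sqrt(207) = 3*sqrt(23); 3*sqrt(368) = 12*sqrt(23)
Combine: (10 + 8 - 3 + 12)·sqrt(23) = 27*sqrt(23)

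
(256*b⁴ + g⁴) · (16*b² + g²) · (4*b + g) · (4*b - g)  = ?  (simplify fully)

65536*b⁸ - g⁸

((4*b)+g)((4*b)-g) = 16*b² - g²; continue pairing.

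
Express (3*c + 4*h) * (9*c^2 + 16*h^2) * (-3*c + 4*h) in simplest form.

-81*c^4 + 256*h^4

Telescope via difference of squares: ((4*h)+(3*c))((4*h)-(3*c)) = -9*c^2 + 16*h^2, then repeat with the next factor.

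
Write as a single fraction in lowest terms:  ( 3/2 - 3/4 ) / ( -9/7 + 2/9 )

Numerator: 3/2 - 3/4 = 3/4
Denominator: -9/7 + 2/9 = -67/63
Divide: (3/4) · (-63/67) = -189/268

-189/268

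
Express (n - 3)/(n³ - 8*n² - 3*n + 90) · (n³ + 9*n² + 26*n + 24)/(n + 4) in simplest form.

(n² - n - 6)/(n² - 11*n + 30)

Factor: n³ - 8*n² - 3*n + 90 = (n - 6)·(n - 5)·(n + 3);  n³ + 9*n² + 26*n + 24 = (n + 4)·(n + 3)·(n + 2)
Cancel the common factors (n + 4), (n + 3).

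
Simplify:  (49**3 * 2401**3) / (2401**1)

7**14

49**3 = 7**6; 2401**3 = 7**12; 2401**1 = 7**4
Combine exponents: 7**14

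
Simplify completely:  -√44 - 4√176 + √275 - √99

-16*√11

√44 = 2*√11; 4√176 = 16*√11; √275 = 5*√11; √99 = 3*√11
Combine: (-2 - 16 + 5 - 3)·√11 = -16*√11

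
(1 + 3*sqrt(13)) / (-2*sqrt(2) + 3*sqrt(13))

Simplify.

Multiply numerator and denominator by 2*sqrt(2) + 3*sqrt(13).
Denominator becomes 109; numerator becomes 2*sqrt(2) + 3*sqrt(13) + 6*sqrt(26) + 117.

(2*sqrt(2) + 3*sqrt(13) + 6*sqrt(26) + 117)/109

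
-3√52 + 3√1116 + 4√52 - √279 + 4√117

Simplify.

3√52 = 6*√13; 3√1116 = 18*√31; 4√52 = 8*√13; √279 = 3*√31; 4√117 = 12*√13

14*√13 + 15*√31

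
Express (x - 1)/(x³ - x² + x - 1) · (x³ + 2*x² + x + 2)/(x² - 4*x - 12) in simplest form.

Factor: x³ - x² + x - 1 = (x² + 1)·(x - 1);  x³ + 2*x² + x + 2 = (x + 2)·(x² + 1);  x² - 4*x - 12 = (x - 6)·(x + 2)
Cancel the common factors (x² + 1), (x - 1), (x + 2).

1/(x - 6)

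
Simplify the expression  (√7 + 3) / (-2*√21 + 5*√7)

(14*√3 + 6*√21 + 35 + 15*√7)/91

Multiply numerator and denominator by 2*√21 + 5*√7.
Denominator becomes 91; numerator becomes 14*√3 + 6*√21 + 35 + 15*√7.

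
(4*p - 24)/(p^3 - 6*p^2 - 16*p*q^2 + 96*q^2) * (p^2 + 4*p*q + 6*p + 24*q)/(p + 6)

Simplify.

4/(p - 4*q)

Factor: 4*p - 24 = 4*(p - 6);  p^3 - 6*p^2 - 16*p*q^2 + 96*q^2 = (p + 4*q)*(p - 6)*(p - 4*q);  p^2 + 4*p*q + 6*p + 24*q = (p + 4*q)*(p + 6)
Cancel the common factors (p + 6), (p - 6), (p + 4*q).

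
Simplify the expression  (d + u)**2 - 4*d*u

Expanding gives d**2 - 2*d*u + u**2, a perfect square.

(d - u)**2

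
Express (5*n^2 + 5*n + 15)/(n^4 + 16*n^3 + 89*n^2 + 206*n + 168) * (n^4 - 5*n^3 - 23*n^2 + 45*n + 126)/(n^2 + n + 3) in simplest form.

(5*n^2 - 50*n + 105)/(n^2 + 11*n + 28)

Factor: 5*n^2 + 5*n + 15 = 5*(n^2 + n + 3);  n^4 + 16*n^3 + 89*n^2 + 206*n + 168 = (n + 4)*(n + 3)*(n + 7)*(n + 2);  n^4 - 5*n^3 - 23*n^2 + 45*n + 126 = (n + 2)*(n - 7)*(n - 3)*(n + 3)
Cancel the common factors (n^2 + n + 3), (n + 2), (n + 3).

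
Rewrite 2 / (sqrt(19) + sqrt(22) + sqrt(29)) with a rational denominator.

Group as (sqrt(19) + sqrt(22)) + sqrt(29); multiply by (sqrt(19) + sqrt(22)) - sqrt(29), then rationalise the remaining surd.

(-sqrt(12122) + 6*sqrt(29) + 13*sqrt(22) + 16*sqrt(19))/382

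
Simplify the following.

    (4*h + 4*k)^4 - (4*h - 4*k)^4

2048*h*k*(h^2 + k^2)

Only the odd-power cross terms survive.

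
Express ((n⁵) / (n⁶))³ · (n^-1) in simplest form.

n^(-4)

Inside the bracket: (n^-1)
Raise to the power 3: (n^-3)
Multiply by (n^-1): add exponents.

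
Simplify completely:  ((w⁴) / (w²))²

Inside the bracket: w²
Raise to the power 2: w⁴

w⁴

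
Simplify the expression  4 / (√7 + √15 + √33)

(-24*√385 - 44*√33 + 100*√15 + 164*√7)/299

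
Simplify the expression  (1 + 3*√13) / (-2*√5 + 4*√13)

Multiply numerator and denominator by 2*√5 + 4*√13.
Denominator becomes 188; numerator becomes 2*√5 + 4*√13 + 6*√65 + 156.

(√5 + 2*√13 + 3*√65 + 78)/94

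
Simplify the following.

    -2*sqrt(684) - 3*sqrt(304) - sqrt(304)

2*sqrt(684) = 12*sqrt(19); 3*sqrt(304) = 12*sqrt(19); sqrt(304) = 4*sqrt(19)
Combine: (-12 - 12 - 4)·sqrt(19) = -28*sqrt(19)

-28*sqrt(19)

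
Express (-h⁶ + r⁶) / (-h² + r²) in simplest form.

h⁴ + h²*r² + r⁴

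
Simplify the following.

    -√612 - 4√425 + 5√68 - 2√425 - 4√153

√612 = 6*√17; 4√425 = 20*√17; 5√68 = 10*√17; 2√425 = 10*√17; 4√153 = 12*√17
Combine: (-6 - 20 + 10 - 10 - 12)·√17 = -38*√17

-38*√17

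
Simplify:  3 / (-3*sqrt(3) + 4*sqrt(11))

(9*sqrt(3) + 12*sqrt(11))/149

Multiply numerator and denominator by 3*sqrt(3) + 4*sqrt(11).
Denominator becomes 149; numerator becomes 9*sqrt(3) + 12*sqrt(11).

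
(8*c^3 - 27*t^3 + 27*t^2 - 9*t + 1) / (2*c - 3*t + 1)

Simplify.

4*c^2 + 6*c*t - 2*c + 9*t^2 - 6*t + 1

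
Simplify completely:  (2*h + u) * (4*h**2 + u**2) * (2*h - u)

16*h**4 - u**4

((2*h)+u)((2*h)-u) = 4*h**2 - u**2; continue pairing.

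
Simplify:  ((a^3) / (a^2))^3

Inside the bracket: a^1
Raise to the power 3: a^3

a^3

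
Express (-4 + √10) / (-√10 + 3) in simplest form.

Multiply numerator and denominator by 3 + √10.
Denominator becomes -1; numerator becomes -√10 - 2.

2 + √10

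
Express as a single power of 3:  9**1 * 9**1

3**4

9**1 = 3**2; 9**1 = 3**2
Combine exponents: 3**4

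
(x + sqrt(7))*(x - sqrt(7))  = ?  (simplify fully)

(x)**2 - (sqrt(7))**2 = x**2 - 7.

x**2 - 7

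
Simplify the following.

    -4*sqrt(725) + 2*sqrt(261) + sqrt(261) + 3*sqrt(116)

-5*sqrt(29)

4*sqrt(725) = 20*sqrt(29); 2*sqrt(261) = 6*sqrt(29); sqrt(261) = 3*sqrt(29); 3*sqrt(116) = 6*sqrt(29)
Combine: (-20 + 6 + 3 + 6)·sqrt(29) = -5*sqrt(29)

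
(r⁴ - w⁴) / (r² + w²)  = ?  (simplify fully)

r² - w²

Factor r^4 - w^4 and cancel (r² + w²).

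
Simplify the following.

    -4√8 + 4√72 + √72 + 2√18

4√8 = 8*√2; 4√72 = 24*√2; √72 = 6*√2; 2√18 = 6*√2
Combine: (-8 + 24 + 6 + 6)·√2 = 28*√2

28*√2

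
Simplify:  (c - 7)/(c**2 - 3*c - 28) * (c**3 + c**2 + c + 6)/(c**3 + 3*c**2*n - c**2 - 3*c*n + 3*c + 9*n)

(c + 2)/(c**2 + 3*c*n + 4*c + 12*n)

Factor: c**2 - 3*c - 28 = (c - 7)*(c + 4);  c**3 + c**2 + c + 6 = (c**2 - c + 3)*(c + 2);  c**3 + 3*c**2*n - c**2 - 3*c*n + 3*c + 9*n = (c**2 - c + 3)*(c + 3*n)
Cancel the common factors (c**2 - c + 3), (c - 7).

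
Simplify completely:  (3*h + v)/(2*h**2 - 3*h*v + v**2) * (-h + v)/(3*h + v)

1/(-2*h + v)

Factor: 2*h**2 - 3*h*v + v**2 = (-2*h + v)*(-h + v)
Cancel the common factors (-h + v), (3*h + v).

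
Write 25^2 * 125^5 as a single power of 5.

5^19

25^2 = 5^4; 125^5 = 5^15
Combine exponents: 5^19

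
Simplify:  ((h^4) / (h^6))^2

h^(-4)

Inside the bracket: (h^-2)
Raise to the power 2: (h^-4)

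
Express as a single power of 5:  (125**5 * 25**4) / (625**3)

125**5 = 5**15; 25**4 = 5**8; 625**3 = 5**12
Combine exponents: 5**11

5**11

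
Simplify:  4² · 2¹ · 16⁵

2^25

4² = 2^4; 2¹ = 2^1; 16⁵ = 2^20
Combine exponents: 2^25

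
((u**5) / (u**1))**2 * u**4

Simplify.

u**12

Inside the bracket: u**4
Raise to the power 2: u**8
Multiply by u**4: add exponents.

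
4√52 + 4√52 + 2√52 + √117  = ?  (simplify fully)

23*√13

4√52 = 8*√13; 4√52 = 8*√13; 2√52 = 4*√13; √117 = 3*√13
Combine: (8 + 8 + 4 + 3)·√13 = 23*√13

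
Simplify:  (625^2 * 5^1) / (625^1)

5^5

625^2 = 5^8; 5^1 = 5^1; 625^1 = 5^4
Combine exponents: 5^5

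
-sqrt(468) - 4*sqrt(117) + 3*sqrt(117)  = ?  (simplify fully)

-9*sqrt(13)

sqrt(468) = 6*sqrt(13); 4*sqrt(117) = 12*sqrt(13); 3*sqrt(117) = 9*sqrt(13)
Combine: (-6 - 12 + 9)·sqrt(13) = -9*sqrt(13)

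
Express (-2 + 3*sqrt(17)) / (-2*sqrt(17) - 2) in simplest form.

(-53 + 5*sqrt(17))/32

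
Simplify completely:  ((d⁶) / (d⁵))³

d³

Inside the bracket: d¹
Raise to the power 3: d³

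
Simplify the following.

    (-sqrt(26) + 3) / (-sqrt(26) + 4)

(sqrt(26) + 14)/10

Multiply numerator and denominator by 4 + sqrt(26).
Denominator becomes -10; numerator becomes -14 - sqrt(26).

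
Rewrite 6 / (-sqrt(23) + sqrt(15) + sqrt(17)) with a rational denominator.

Group as (sqrt(15) + sqrt(17)) - sqrt(23); multiply by (sqrt(15) + sqrt(17)) + sqrt(23), then rationalise the remaining surd.

(-18*sqrt(23) + 42*sqrt(17) + 50*sqrt(15) + 4*sqrt(5865))/313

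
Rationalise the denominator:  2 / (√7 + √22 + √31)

(-√4774 - √31 + 8*√22 + 23*√7)/153

Group as (√7 + √31) + √22; multiply by (√7 + √31) - √22, then rationalise the remaining surd.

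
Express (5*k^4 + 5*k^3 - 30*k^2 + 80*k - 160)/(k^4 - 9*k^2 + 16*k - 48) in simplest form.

Factor: 5*k^4 + 5*k^3 - 30*k^2 + 80*k - 160 = 5*(k^2 - k + 4)*(k + 4)*(k - 2);  k^4 - 9*k^2 + 16*k - 48 = (k^2 - k + 4)*(k + 4)*(k - 3)
Cancel the common factors (k^2 - k + 4), (k + 4).

(5*k - 10)/(k - 3)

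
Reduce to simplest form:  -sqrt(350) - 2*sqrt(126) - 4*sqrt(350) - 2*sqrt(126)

-37*sqrt(14)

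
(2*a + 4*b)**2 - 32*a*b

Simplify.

Expand the square and combine the 32*a*b term.

4*(a - 2*b)**2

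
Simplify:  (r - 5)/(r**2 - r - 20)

1/(r + 4)

Factor: r**2 - r - 20 = (r - 5)*(r + 4)
Cancel the common factor (r - 5).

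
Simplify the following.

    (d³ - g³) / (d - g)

Factor as (a-b)(a^2+ab+b^2) with a=d, b=g.

d² + d*g + g²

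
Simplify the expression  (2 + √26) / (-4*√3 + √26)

Multiply numerator and denominator by √26 + 4*√3.
Denominator becomes -22; numerator becomes 2*√26 + 8*√3 + 26 + 4*√78.

(-2*√78 - 13 - 4*√3 - √26)/11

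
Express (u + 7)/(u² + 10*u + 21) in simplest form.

1/(u + 3)

Factor: u² + 10*u + 21 = (u + 7)·(u + 3)
Cancel the common factor (u + 7).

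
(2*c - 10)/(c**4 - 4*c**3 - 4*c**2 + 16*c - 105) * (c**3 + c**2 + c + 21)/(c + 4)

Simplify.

2/(c + 4)

Factor: 2*c - 10 = 2*(c - 5);  c**4 - 4*c**3 - 4*c**2 + 16*c - 105 = (c - 5)*(c + 3)*(c**2 - 2*c + 7);  c**3 + c**2 + c + 21 = (c**2 - 2*c + 7)*(c + 3)
Cancel the common factors (c**2 - 2*c + 7), (c + 3), (c - 5).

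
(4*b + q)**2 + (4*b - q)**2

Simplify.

32*b**2 + 2*q**2

Write as f((4*b),q) + f((4*b),-q) and expand.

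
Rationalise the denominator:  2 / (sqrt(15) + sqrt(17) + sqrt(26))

Group as (sqrt(15) + sqrt(17)) + sqrt(26); multiply by (sqrt(15) + sqrt(17)) - sqrt(26), then rationalise the remaining surd.

(-sqrt(6630) + 3*sqrt(26) + 12*sqrt(17) + 14*sqrt(15))/246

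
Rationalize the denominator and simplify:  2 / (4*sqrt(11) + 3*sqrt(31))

Multiply numerator and denominator by -4*sqrt(11) + 3*sqrt(31).
Denominator becomes 103; numerator becomes -8*sqrt(11) + 6*sqrt(31).

(-8*sqrt(11) + 6*sqrt(31))/103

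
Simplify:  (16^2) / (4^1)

16^2 = 2^8; 4^1 = 2^2
Combine exponents: 2^6

2^6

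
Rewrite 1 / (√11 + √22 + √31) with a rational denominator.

(-11*√62 + √31 + 10*√22 + 21*√11)/482

Group as (√11 + √22) + √31; multiply by (√11 + √22) - √31, then rationalise the remaining surd.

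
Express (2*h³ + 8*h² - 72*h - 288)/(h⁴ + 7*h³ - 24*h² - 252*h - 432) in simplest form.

Factor: 2*h³ + 8*h² - 72*h - 288 = 2·(h + 4)·(h - 6)·(h + 6);  h⁴ + 7*h³ - 24*h² - 252*h - 432 = (h + 3)·(h + 4)·(h - 6)·(h + 6)
Cancel the common factors (h - 6), (h + 6), (h + 4).

2/(h + 3)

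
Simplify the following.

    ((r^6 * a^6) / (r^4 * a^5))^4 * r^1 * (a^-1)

a^3*r^9

Inside the bracket: r^2 * a^1
Raise to the power 4: r^8 * a^4
Multiply by r^1 * (a^-1): add exponents.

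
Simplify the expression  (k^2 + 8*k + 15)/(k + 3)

k + 5

Factor: k^2 + 8*k + 15 = (k + 3)*(k + 5)
Cancel the common factor (k + 3).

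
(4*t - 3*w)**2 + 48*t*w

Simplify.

(4*t + 3*w)**2

After expansion: 16*t**2 + 24*t*w + 9*w**2 — a perfect-square trinomial.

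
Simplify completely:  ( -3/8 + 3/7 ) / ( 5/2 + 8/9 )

27/1708

Numerator: -3/8 + 3/7 = 3/56
Denominator: 5/2 + 8/9 = 61/18
Divide: (3/56) · (18/61) = 27/1708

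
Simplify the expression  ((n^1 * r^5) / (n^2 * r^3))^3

r^6/n^3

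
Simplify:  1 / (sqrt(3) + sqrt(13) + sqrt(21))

(-6*sqrt(91) - 5*sqrt(21) + 11*sqrt(13) + 31*sqrt(3))/131

Group as (sqrt(3) + sqrt(13)) + sqrt(21); multiply by (sqrt(3) + sqrt(13)) - sqrt(21), then rationalise the remaining surd.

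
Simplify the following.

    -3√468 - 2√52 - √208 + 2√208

-18*√13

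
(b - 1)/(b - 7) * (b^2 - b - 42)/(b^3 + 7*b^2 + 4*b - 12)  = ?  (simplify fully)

Factor: b^2 - b - 42 = (b + 6)*(b - 7);  b^3 + 7*b^2 + 4*b - 12 = (b + 2)*(b - 1)*(b + 6)
Cancel the common factors (b - 1), (b + 6), (b - 7).

1/(b + 2)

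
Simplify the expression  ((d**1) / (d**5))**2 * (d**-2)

Inside the bracket: (d**-4)
Raise to the power 2: (d**-8)
Multiply by (d**-2): add exponents.

d**(-10)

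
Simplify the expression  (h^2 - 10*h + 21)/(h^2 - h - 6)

Factor: h^2 - 10*h + 21 = (h - 7)*(h - 3);  h^2 - h - 6 = (h - 3)*(h + 2)
Cancel the common factor (h - 3).

(h - 7)/(h + 2)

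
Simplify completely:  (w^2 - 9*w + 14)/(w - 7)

Factor: w^2 - 9*w + 14 = (w - 7)*(w - 2)
Cancel the common factor (w - 7).

w - 2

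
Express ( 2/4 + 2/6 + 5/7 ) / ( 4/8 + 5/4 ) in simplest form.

130/147

Numerator: 2/4 + 2/6 + 5/7 = 65/42
Denominator: 4/8 + 5/4 = 7/4
Divide: (65/42) · (4/7) = 130/147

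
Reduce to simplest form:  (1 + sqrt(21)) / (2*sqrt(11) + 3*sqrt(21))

Multiply numerator and denominator by -2*sqrt(11) + 3*sqrt(21).
Denominator becomes 145; numerator becomes -2*sqrt(231) - 2*sqrt(11) + 3*sqrt(21) + 63.

(-2*sqrt(231) - 2*sqrt(11) + 3*sqrt(21) + 63)/145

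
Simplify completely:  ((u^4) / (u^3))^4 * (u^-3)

u

Inside the bracket: u^1
Raise to the power 4: u^4
Multiply by (u^-3): add exponents.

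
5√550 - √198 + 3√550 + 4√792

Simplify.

61*√22

5√550 = 25*√22; √198 = 3*√22; 3√550 = 15*√22; 4√792 = 24*√22
Combine: (25 - 3 + 15 + 24)·√22 = 61*√22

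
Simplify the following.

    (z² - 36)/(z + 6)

Factor: z² - 36 = (z + 6)·(z - 6)
Cancel the common factor (z + 6).

z - 6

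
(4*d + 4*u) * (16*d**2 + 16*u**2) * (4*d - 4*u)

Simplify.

Pair the conjugate factors: ((4*d)+(4*u))((4*d)-(4*u)) = 16*d**2 - 16*u**2, then repeat with the next factor.

256*d**4 - 256*u**4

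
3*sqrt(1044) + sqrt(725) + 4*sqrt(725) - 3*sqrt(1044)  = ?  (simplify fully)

3*sqrt(1044) = 18*sqrt(29); sqrt(725) = 5*sqrt(29); 4*sqrt(725) = 20*sqrt(29); 3*sqrt(1044) = 18*sqrt(29)
Combine: (18 + 5 + 20 - 18)·sqrt(29) = 25*sqrt(29)

25*sqrt(29)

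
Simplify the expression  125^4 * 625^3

125^4 = 5^12; 625^3 = 5^12
Combine exponents: 5^24

5^24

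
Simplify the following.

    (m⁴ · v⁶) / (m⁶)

Quotient: (m^-2) · v⁶

v⁶/m²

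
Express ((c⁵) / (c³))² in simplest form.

Inside the bracket: c²
Raise to the power 2: c⁴

c⁴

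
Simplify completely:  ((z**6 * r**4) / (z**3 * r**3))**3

r**3*z**9

Inside the bracket: z**3 * r**1
Raise to the power 3: z**9 * r**3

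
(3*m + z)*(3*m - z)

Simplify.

Product of conjugates: (P+Q)(P-Q) = P^2 - Q^2.

9*m^2 - z^2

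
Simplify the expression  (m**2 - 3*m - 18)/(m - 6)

Factor: m**2 - 3*m - 18 = (m + 3)*(m - 6)
Cancel the common factor (m - 6).

m + 3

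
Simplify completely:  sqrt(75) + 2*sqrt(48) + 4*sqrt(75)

33*sqrt(3)

sqrt(75) = 5*sqrt(3); 2*sqrt(48) = 8*sqrt(3); 4*sqrt(75) = 20*sqrt(3)
Combine: (5 + 8 + 20)·sqrt(3) = 33*sqrt(3)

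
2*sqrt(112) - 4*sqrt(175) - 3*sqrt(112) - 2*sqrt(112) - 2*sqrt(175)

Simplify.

-42*sqrt(7)

2*sqrt(112) = 8*sqrt(7); 4*sqrt(175) = 20*sqrt(7); 3*sqrt(112) = 12*sqrt(7); 2*sqrt(112) = 8*sqrt(7); 2*sqrt(175) = 10*sqrt(7)
Combine: (8 - 20 - 12 - 8 - 10)·sqrt(7) = -42*sqrt(7)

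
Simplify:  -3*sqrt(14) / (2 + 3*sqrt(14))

Multiply numerator and denominator by -3*sqrt(14) + 2.
Denominator becomes -122; numerator becomes -6*sqrt(14) + 126.

(-63 + 3*sqrt(14))/61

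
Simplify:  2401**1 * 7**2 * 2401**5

7**26

2401**1 = 7**4; 7**2 = 7**2; 2401**5 = 7**20
Combine exponents: 7**26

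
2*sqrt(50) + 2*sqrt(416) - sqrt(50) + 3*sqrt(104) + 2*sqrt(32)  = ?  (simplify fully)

13*sqrt(2) + 14*sqrt(26)

2*sqrt(50) = 10*sqrt(2); 2*sqrt(416) = 8*sqrt(26); sqrt(50) = 5*sqrt(2); 3*sqrt(104) = 6*sqrt(26); 2*sqrt(32) = 8*sqrt(2)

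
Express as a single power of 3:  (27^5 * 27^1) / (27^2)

27^5 = 3^15; 27^1 = 3^3; 27^2 = 3^6
Combine exponents: 3^12

3^12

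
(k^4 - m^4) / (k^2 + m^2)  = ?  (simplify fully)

Difference of fourth powers: factor out (k^2 + m^2).

k^2 - m^2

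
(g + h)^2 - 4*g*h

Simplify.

After expansion: g^2 - 2*g*h + h^2 — a perfect-square trinomial.

(g - h)^2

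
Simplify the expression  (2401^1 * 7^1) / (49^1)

2401^1 = 7^4; 7^1 = 7^1; 49^1 = 7^2
Combine exponents: 7^3

7^3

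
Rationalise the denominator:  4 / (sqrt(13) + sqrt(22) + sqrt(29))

Group as (sqrt(13) + sqrt(29)) + sqrt(22); multiply by (sqrt(13) + sqrt(29)) - sqrt(22), then rationalise the remaining surd.

(-2*sqrt(8294) + 6*sqrt(29) + 20*sqrt(22) + 38*sqrt(13))/277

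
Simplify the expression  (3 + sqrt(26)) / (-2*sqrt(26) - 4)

(-20 - sqrt(26))/44

Multiply numerator and denominator by -4 + 2*sqrt(26).
Denominator becomes -88; numerator becomes 2*sqrt(26) + 40.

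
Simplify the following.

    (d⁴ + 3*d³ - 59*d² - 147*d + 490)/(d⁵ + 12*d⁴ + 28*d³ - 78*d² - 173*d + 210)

Factor: d⁴ + 3*d³ - 59*d² - 147*d + 490 = (d + 5)·(d - 2)·(d + 7)·(d - 7);  d⁵ + 12*d⁴ + 28*d³ - 78*d² - 173*d + 210 = (d + 7)·(d + 3)·(d - 2)·(d - 1)·(d + 5)
Cancel the common factors (d - 2), (d + 5), (d + 7).

(d - 7)/(d² + 2*d - 3)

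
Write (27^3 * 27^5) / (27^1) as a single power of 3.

27^3 = 3^9; 27^5 = 3^15; 27^1 = 3^3
Combine exponents: 3^21

3^21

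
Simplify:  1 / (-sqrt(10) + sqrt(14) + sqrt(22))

Group as (sqrt(14) + sqrt(22)) - sqrt(10); multiply by (sqrt(14) + sqrt(22)) + sqrt(10), then rationalise the remaining surd.

(-13*sqrt(10) + sqrt(22) + 9*sqrt(14) + 2*sqrt(770))/278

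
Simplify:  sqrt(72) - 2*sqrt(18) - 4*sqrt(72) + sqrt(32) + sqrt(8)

sqrt(72) = 6*sqrt(2); 2*sqrt(18) = 6*sqrt(2); 4*sqrt(72) = 24*sqrt(2); sqrt(32) = 4*sqrt(2); sqrt(8) = 2*sqrt(2)
Combine: (6 - 6 - 24 + 4 + 2)·sqrt(2) = -18*sqrt(2)

-18*sqrt(2)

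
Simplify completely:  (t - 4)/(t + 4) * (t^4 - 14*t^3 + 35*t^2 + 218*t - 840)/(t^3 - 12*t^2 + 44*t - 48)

(t^2 - 12*t + 35)/(t - 2)

Factor: t^4 - 14*t^3 + 35*t^2 + 218*t - 840 = (t - 7)*(t - 5)*(t + 4)*(t - 6);  t^3 - 12*t^2 + 44*t - 48 = (t - 2)*(t - 6)*(t - 4)
Cancel the common factors (t - 4), (t + 4), (t - 6).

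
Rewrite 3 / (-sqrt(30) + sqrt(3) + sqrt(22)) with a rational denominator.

(15*sqrt(30) + 33*sqrt(22) + 147*sqrt(3) + 36*sqrt(55))/239

Group as (sqrt(3) + sqrt(22)) - sqrt(30); multiply by (sqrt(3) + sqrt(22)) + sqrt(30), then rationalise the remaining surd.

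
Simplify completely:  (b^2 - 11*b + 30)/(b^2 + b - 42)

(b - 5)/(b + 7)

Factor: b^2 - 11*b + 30 = (b - 6)*(b - 5);  b^2 + b - 42 = (b + 7)*(b - 6)
Cancel the common factor (b - 6).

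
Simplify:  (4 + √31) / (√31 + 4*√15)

(-31 - 4*√31 + 16*√15 + 4*√465)/209

Multiply numerator and denominator by -4*√15 + √31.
Denominator becomes -209; numerator becomes -4*√465 - 16*√15 + 4*√31 + 31.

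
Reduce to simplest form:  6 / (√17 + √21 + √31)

(-12*√11067 + 42*√31 + 162*√21 + 210*√17)/1379

Group as (√17 + √21) + √31; multiply by (√17 + √21) - √31, then rationalise the remaining surd.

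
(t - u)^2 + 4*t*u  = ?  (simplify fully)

Expanding gives t^2 + 2*t*u + u^2, a perfect square.

(t + u)^2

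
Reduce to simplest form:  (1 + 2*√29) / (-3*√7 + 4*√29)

Multiply numerator and denominator by 3*√7 + 4*√29.
Denominator becomes 401; numerator becomes 3*√7 + 4*√29 + 6*√203 + 232.

(3*√7 + 4*√29 + 6*√203 + 232)/401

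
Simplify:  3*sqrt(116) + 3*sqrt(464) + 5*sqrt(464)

3*sqrt(116) = 6*sqrt(29); 3*sqrt(464) = 12*sqrt(29); 5*sqrt(464) = 20*sqrt(29)
Combine: (6 + 12 + 20)·sqrt(29) = 38*sqrt(29)

38*sqrt(29)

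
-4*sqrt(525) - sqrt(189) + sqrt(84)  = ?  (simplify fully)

4*sqrt(525) = 20*sqrt(21); sqrt(189) = 3*sqrt(21); sqrt(84) = 2*sqrt(21)
Combine: (-20 - 3 + 2)·sqrt(21) = -21*sqrt(21)

-21*sqrt(21)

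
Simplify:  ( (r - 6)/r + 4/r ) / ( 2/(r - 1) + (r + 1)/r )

Numerator: (r - 6)/r + 4/r = (r - 2)/r
Denominator: 2/(r - 1) + (r + 1)/r = (r^2 + 2*r - 1)/(r^2 - r)
Divide: ((r - 2)/r) · ((r^2 - r)/(r^2 + 2*r - 1)) = (r^2 - 3*r + 2)/(r^2 + 2*r - 1)

(r^2 - 3*r + 2)/(r^2 + 2*r - 1)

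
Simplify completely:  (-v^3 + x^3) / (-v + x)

v^2 + v*x + x^2

Factor as (a-b)(a^2+ab+b^2) with a=x, b=v.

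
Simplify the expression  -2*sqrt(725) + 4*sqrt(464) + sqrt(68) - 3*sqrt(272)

2*sqrt(725) = 10*sqrt(29); 4*sqrt(464) = 16*sqrt(29); sqrt(68) = 2*sqrt(17); 3*sqrt(272) = 12*sqrt(17)

-10*sqrt(17) + 6*sqrt(29)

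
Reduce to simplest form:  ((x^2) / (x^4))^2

x^(-4)

Inside the bracket: (x^-2)
Raise to the power 2: (x^-4)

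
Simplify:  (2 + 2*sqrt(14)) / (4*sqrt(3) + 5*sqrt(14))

Multiply numerator and denominator by -4*sqrt(3) + 5*sqrt(14).
Denominator becomes 302; numerator becomes -8*sqrt(42) - 8*sqrt(3) + 10*sqrt(14) + 140.

(-4*sqrt(42) - 4*sqrt(3) + 5*sqrt(14) + 70)/151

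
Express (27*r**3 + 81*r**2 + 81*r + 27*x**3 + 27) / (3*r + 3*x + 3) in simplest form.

9*r**2 - 9*r*x + 18*r + 9*x**2 - 9*x + 9

(3*x)**3 + (3*r + 3)**3 = (3*r + 3*x + 3)(9*r**2 - 9*r*x + 18*r + 9*x**2 - 9*x + 9).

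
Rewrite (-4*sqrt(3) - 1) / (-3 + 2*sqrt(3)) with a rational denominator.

Multiply numerator and denominator by -2*sqrt(3) - 3.
Denominator becomes -3; numerator becomes 14*sqrt(3) + 27.

(-27 - 14*sqrt(3))/3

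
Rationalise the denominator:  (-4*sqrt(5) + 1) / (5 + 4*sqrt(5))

(-85 + 24*sqrt(5))/55

Multiply numerator and denominator by -4*sqrt(5) + 5.
Denominator becomes -55; numerator becomes -24*sqrt(5) + 85.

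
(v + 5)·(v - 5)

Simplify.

v² - 25

Product of conjugates: (P+Q)(P-Q) = P^2 - Q^2.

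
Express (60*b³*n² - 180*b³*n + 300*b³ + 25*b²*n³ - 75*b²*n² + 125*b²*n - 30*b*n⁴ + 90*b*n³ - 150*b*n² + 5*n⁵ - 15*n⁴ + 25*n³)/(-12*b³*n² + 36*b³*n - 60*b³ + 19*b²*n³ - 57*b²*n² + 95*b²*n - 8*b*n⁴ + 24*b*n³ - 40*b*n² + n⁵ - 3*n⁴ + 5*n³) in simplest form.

(-5*b - 5*n)/(b - n)

Factor: 60*b³*n² - 180*b³*n + 300*b³ + 25*b²*n³ - 75*b²*n² + 125*b²*n - 30*b*n⁴ + 90*b*n³ - 150*b*n² + 5*n⁵ - 15*n⁴ + 25*n³ = 5·(n² - 3*n + 5)·(b + n)·(-3*b + n)·(-4*b + n);  -12*b³*n² + 36*b³*n - 60*b³ + 19*b²*n³ - 57*b²*n² + 95*b²*n - 8*b*n⁴ + 24*b*n³ - 40*b*n² + n⁵ - 3*n⁴ + 5*n³ = (-b + n)·(-3*b + n)·(n² - 3*n + 5)·(-4*b + n)
Cancel the common factors (n² - 3*n + 5), (-3*b + n), (-4*b + n).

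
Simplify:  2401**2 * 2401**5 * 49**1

7**30

2401**2 = 7**8; 2401**5 = 7**20; 49**1 = 7**2
Combine exponents: 7**30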